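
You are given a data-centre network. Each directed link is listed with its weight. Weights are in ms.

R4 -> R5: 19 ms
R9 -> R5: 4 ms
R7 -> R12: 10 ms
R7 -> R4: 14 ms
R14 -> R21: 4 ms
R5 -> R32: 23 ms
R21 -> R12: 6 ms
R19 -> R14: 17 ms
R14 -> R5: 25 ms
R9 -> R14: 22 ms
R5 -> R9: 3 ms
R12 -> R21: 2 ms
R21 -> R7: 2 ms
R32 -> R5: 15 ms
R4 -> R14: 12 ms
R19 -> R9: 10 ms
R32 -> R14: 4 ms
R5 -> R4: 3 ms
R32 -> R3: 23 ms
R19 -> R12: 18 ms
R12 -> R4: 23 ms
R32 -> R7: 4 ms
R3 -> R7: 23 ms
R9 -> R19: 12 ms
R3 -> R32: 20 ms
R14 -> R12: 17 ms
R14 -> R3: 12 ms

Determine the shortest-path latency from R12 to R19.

Candidate routes:
R12 → R4 → R5 → R9 → R19: 23+19+3+12 = 57
R12 → R21 → R7 → R4 → R5 → R9 → R19: 2+2+14+19+3+12 = 52
R12 → R21 → R7 → R4 → R14 → R5 → R9 → R19: 2+2+14+12+25+3+12 = 70
Cheapest is R12 → R21 → R7 → R4 → R5 → R9 → R19 at 52 ms.

52 ms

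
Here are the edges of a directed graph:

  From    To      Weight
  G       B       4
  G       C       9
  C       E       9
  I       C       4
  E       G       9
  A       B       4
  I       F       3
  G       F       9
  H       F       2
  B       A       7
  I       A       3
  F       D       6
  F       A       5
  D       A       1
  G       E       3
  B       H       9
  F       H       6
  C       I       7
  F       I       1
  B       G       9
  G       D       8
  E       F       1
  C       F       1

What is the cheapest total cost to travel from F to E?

14

Running Dijkstra from F:
F: 0
I: 1  (via F)
A: 4  (via I)
C: 5  (via I)
D: 6  (via F)
H: 6  (via F)
B: 8  (via A)
E: 14  (via C)
Shortest route: F–I–C–E = 14.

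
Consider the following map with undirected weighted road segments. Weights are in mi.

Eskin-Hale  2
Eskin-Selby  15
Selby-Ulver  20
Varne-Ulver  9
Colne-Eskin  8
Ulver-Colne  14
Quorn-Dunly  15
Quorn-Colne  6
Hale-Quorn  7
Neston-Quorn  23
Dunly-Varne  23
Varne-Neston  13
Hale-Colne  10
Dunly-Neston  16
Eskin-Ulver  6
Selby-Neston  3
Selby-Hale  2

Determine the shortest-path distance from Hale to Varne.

17 mi

Candidate routes:
Hale → Eskin → Ulver → Varne: 2+6+9 = 17
Hale → Selby → Neston → Varne: 2+3+13 = 18
Cheapest is Hale → Eskin → Ulver → Varne at 17 mi.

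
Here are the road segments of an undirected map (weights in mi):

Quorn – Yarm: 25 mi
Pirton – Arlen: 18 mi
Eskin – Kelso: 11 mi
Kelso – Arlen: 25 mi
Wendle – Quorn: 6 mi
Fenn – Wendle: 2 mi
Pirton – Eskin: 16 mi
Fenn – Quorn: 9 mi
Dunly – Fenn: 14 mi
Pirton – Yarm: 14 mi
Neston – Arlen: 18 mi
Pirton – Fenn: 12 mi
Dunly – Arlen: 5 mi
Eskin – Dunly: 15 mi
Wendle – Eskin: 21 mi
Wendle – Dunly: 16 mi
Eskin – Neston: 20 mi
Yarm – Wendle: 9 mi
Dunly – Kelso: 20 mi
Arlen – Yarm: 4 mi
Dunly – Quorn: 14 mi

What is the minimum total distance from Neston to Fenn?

Candidate routes:
Neston - Arlen - Dunly - Fenn: 18+5+14 = 37
Neston - Arlen - Dunly - Wendle - Fenn: 18+5+16+2 = 41
Neston - Arlen - Yarm - Wendle - Fenn: 18+4+9+2 = 33
The minimum is 33 mi via Neston - Arlen - Yarm - Wendle - Fenn.

33 mi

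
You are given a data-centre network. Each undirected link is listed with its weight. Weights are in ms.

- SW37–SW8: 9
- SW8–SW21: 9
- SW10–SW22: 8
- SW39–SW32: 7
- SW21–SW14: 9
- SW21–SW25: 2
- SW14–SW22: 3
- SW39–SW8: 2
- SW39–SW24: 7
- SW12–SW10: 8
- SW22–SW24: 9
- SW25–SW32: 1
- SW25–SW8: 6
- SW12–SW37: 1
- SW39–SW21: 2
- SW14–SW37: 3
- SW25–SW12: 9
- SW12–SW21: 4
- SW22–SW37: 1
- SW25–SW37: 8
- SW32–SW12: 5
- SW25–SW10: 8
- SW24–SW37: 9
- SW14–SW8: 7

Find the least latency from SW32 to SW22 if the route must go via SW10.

Best SW32 to SW10: SW32 → SW25 → SW10 costing 9
Shortest SW10→SW22: SW10 → SW22 = 8
Total via SW10: 9 + 8 = 17 ms.

17 ms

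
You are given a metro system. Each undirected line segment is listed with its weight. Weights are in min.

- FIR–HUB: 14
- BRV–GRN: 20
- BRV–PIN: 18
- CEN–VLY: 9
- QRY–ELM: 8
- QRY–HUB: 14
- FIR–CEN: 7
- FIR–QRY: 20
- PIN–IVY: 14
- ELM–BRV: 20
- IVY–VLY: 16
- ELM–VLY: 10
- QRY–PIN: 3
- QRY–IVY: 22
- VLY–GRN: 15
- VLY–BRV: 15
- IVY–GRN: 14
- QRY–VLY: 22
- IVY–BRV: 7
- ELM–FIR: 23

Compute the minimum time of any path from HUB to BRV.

35 min

Settle nodes by increasing distance from HUB:
HUB: 0
FIR: 14  (via HUB)
QRY: 14  (via HUB)
PIN: 17  (via QRY)
CEN: 21  (via FIR)
ELM: 22  (via QRY)
VLY: 30  (via CEN)
IVY: 31  (via PIN)
BRV: 35  (via PIN)
Shortest route: HUB–QRY–PIN–BRV = 35 min.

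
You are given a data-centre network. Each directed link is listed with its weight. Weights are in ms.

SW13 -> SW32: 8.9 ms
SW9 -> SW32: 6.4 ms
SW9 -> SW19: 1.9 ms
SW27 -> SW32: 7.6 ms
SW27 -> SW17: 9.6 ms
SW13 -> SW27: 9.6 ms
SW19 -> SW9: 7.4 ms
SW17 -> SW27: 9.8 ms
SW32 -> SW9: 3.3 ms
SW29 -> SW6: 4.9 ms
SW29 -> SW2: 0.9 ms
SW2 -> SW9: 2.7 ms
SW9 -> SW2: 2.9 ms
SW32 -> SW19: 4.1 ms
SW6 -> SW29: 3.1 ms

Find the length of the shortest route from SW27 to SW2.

Settle nodes by increasing distance from SW27:
SW27: 0
SW32: 7.6  (via SW27)
SW17: 9.6  (via SW27)
SW9: 10.9  (via SW32)
SW19: 11.7  (via SW32)
SW2: 13.8  (via SW9)
Shortest route: SW27 → SW32 → SW9 → SW2 = 13.8 ms.

13.8 ms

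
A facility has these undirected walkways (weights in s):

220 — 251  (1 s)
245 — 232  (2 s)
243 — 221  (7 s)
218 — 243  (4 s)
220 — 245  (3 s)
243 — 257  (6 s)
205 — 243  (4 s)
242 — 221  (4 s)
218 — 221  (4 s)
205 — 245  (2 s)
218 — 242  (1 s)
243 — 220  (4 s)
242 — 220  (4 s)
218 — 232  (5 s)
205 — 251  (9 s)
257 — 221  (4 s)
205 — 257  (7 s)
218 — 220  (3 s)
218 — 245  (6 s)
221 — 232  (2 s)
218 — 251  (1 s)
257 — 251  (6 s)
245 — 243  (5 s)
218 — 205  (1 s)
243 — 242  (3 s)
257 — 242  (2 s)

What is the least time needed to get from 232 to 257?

6 s

Compare a few routes:
232 - 245 - 205 - 218 - 242 - 257: 2+2+1+1+2 = 8
232 - 221 - 242 - 257: 2+4+2 = 8
232 - 221 - 257: 2+4 = 6
The minimum is 6 s via 232 - 221 - 257.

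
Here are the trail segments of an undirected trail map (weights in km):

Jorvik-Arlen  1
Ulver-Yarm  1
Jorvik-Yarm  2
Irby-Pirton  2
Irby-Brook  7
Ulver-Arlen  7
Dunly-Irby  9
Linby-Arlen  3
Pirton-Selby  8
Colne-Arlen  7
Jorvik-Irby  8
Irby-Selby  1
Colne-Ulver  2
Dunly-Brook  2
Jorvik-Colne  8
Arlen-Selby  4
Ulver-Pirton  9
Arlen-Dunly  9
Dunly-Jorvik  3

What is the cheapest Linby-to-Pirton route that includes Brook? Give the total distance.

18 km

Best Linby to Brook: Linby–Arlen–Jorvik–Dunly–Brook costing 9
Best Brook to Pirton: Brook–Irby–Pirton costing 9
Total via Brook: 9 + 9 = 18 km.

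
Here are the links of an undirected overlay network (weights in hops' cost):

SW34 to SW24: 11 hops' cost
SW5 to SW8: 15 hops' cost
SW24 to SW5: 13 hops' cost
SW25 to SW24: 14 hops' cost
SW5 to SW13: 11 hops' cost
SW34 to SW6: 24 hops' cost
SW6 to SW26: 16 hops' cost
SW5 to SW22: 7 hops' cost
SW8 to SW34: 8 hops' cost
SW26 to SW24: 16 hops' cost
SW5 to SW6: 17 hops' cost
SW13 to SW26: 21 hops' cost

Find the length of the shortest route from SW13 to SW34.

Compare a few routes:
SW13 - SW5 - SW8 - SW34: 11+15+8 = 34
SW13 - SW5 - SW6 - SW34: 11+17+24 = 52
SW13 - SW5 - SW24 - SW34: 11+13+11 = 35
SW13 - SW26 - SW24 - SW34: 21+16+11 = 48
Cheapest is SW13 - SW5 - SW8 - SW34 at 34 hops' cost.

34 hops' cost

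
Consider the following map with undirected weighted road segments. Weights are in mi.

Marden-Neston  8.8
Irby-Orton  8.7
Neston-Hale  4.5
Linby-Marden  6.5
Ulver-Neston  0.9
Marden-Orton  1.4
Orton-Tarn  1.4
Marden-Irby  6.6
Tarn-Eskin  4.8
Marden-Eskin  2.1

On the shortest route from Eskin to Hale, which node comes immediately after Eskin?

Compare a few routes:
Eskin–Marden–Neston–Hale: 2.1+8.8+4.5 = 15.4
Eskin–Tarn–Orton–Marden–Neston–Hale: 4.8+1.4+1.4+8.8+4.5 = 20.9
The minimum is 15.4 mi via Eskin–Marden–Neston–Hale.
So from Eskin the first move is to Marden.

Marden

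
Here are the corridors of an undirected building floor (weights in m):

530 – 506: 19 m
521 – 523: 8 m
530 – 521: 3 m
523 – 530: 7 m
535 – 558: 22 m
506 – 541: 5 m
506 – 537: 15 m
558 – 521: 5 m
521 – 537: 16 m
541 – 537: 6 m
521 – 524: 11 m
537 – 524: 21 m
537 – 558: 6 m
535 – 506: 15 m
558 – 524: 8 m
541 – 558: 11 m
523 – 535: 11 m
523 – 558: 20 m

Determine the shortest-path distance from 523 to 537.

19 m

Settle nodes by increasing distance from 523:
523: 0
530: 7  (via 523)
521: 8  (via 523)
535: 11  (via 523)
558: 13  (via 521)
524: 19  (via 521)
537: 19  (via 558)
Shortest route: 523 → 521 → 558 → 537 = 19 m.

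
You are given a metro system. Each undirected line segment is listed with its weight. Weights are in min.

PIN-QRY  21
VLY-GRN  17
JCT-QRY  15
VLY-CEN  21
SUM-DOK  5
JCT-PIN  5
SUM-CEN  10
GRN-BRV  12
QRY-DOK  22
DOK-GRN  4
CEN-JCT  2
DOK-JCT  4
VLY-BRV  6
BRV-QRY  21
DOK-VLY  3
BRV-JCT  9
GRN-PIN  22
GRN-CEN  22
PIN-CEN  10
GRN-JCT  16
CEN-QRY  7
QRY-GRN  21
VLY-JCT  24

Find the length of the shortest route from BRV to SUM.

Shortest distances from BRV:
BRV: 0
VLY: 6  (via BRV)
JCT: 9  (via BRV)
DOK: 9  (via VLY)
CEN: 11  (via JCT)
GRN: 12  (via BRV)
SUM: 14  (via DOK)
Shortest route: BRV–VLY–DOK–SUM = 14 min.

14 min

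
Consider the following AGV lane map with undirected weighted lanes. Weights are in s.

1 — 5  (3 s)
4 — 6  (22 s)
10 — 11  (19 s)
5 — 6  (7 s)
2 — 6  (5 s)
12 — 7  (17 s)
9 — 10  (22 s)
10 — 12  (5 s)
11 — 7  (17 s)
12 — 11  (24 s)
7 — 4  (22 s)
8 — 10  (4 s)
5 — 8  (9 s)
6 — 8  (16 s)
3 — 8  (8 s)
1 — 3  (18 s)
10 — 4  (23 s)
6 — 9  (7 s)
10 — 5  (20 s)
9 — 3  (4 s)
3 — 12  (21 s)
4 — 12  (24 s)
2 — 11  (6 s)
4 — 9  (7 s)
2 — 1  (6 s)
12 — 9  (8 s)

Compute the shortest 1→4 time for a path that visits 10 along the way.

Best 1 to 10: 1–5–8–10 costing 16
Shortest 10→4: 10–12–9–4 = 20
Total via 10: 16 + 20 = 36 s.

36 s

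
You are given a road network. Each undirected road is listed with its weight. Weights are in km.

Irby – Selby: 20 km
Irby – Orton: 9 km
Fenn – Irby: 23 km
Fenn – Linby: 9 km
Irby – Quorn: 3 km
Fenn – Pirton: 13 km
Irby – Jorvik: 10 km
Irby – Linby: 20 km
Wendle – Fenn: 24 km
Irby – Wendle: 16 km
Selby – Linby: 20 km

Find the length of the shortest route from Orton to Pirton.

Running Dijkstra from Orton:
Orton: 0
Irby: 9  (via Orton)
Quorn: 12  (via Irby)
Jorvik: 19  (via Irby)
Wendle: 25  (via Irby)
Linby: 29  (via Irby)
Selby: 29  (via Irby)
Fenn: 32  (via Irby)
Pirton: 45  (via Fenn)
Shortest route: Orton–Irby–Fenn–Pirton = 45 km.

45 km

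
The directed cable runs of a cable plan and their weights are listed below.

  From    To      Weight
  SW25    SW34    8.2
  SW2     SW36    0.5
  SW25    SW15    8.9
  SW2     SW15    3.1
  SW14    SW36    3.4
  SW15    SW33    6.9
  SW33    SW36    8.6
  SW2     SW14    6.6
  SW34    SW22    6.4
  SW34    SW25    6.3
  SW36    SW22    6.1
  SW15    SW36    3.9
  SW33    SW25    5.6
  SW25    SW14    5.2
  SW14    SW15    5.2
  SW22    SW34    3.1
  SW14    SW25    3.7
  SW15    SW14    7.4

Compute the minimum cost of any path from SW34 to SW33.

22.1

Shortest distances from SW34:
SW34: 0
SW25: 6.3  (via SW34)
SW22: 6.4  (via SW34)
SW14: 11.5  (via SW25)
SW36: 14.9  (via SW14)
SW15: 15.2  (via SW25)
SW33: 22.1  (via SW15)
Shortest route: SW34 → SW25 → SW15 → SW33 = 22.1.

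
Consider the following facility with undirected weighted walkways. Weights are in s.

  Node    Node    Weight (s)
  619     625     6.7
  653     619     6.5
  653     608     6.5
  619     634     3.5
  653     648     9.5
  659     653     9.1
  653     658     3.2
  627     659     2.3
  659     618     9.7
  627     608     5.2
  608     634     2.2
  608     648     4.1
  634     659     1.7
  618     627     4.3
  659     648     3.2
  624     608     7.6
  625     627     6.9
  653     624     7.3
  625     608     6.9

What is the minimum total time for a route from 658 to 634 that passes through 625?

25.5 s

Shortest 658→625: 658–653–619–625 = 16.4
Shortest 625→634: 625–608–634 = 9.1
Total via 625: 16.4 + 9.1 = 25.5 s.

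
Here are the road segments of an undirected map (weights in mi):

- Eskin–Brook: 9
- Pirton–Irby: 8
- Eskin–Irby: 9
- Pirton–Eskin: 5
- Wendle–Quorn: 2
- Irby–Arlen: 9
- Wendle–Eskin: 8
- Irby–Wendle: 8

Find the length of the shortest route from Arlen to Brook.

27 mi

Settle nodes by increasing distance from Arlen:
Arlen: 0
Irby: 9  (via Arlen)
Wendle: 17  (via Irby)
Pirton: 17  (via Irby)
Eskin: 18  (via Irby)
Quorn: 19  (via Wendle)
Brook: 27  (via Eskin)
Shortest route: Arlen–Irby–Eskin–Brook = 27 mi.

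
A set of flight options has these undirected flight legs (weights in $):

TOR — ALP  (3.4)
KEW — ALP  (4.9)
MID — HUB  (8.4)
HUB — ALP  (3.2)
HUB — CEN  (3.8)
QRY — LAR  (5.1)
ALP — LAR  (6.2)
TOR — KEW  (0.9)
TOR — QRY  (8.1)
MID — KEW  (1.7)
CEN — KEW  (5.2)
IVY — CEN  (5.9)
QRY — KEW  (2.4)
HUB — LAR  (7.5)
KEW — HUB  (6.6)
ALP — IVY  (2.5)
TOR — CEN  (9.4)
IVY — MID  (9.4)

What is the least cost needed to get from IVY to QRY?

Settle nodes by increasing distance from IVY:
IVY: 0
ALP: 2.5  (via IVY)
HUB: 5.7  (via ALP)
CEN: 5.9  (via IVY)
TOR: 5.9  (via ALP)
KEW: 6.8  (via TOR)
MID: 8.5  (via KEW)
LAR: 8.7  (via ALP)
QRY: 9.2  (via KEW)
Shortest route: IVY → ALP → TOR → KEW → QRY = $9.2.

$9.2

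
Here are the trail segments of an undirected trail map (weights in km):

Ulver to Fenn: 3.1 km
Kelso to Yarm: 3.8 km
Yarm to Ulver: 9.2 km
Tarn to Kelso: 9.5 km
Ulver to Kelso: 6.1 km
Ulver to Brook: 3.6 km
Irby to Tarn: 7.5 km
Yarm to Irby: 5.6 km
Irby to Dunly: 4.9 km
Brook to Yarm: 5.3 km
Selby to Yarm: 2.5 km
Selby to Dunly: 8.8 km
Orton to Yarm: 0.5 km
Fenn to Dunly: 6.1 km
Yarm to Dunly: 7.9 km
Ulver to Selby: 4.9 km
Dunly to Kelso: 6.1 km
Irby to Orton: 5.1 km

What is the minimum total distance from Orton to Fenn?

11 km

Compare a few routes:
Orton–Yarm–Selby–Ulver–Fenn: 0.5+2.5+4.9+3.1 = 11
Orton–Yarm–Brook–Ulver–Fenn: 0.5+5.3+3.6+3.1 = 12.5
Cheapest is Orton–Yarm–Selby–Ulver–Fenn at 11 km.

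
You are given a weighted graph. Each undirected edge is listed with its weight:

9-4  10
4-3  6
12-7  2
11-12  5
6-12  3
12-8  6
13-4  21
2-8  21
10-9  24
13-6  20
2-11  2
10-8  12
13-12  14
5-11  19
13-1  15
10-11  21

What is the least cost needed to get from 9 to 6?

Settle nodes by increasing distance from 9:
9: 0
4: 10  (via 9)
3: 16  (via 4)
10: 24  (via 9)
13: 31  (via 4)
8: 36  (via 10)
12: 42  (via 8)
7: 44  (via 12)
6: 45  (via 12)
Shortest route: 9 → 10 → 8 → 12 → 6 = 45.

45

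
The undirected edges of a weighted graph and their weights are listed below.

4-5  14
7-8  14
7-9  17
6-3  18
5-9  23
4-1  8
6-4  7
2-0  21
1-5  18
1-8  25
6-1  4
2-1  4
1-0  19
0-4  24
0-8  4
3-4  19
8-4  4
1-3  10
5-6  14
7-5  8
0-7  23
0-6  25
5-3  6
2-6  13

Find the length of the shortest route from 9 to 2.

Enumerating some paths:
9 → 5 → 1 → 2: 23+18+4 = 45
9 → 5 → 3 → 1 → 2: 23+6+10+4 = 43
9 → 5 → 6 → 1 → 2: 23+14+4+4 = 45
The minimum is 43 via 9 → 5 → 3 → 1 → 2.

43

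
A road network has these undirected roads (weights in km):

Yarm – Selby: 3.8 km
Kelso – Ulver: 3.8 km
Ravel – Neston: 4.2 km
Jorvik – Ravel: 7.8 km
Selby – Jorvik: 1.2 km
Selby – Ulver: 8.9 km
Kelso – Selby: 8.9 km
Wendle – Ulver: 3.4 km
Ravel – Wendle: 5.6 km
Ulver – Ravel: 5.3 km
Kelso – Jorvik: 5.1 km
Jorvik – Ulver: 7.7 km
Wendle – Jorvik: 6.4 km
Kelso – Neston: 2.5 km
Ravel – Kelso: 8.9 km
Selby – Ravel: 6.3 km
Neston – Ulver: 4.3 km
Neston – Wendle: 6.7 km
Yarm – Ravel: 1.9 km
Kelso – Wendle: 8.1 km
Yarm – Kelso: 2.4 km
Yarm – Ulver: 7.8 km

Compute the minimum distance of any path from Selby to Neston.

8.7 km

Running Dijkstra from Selby:
Selby: 0
Jorvik: 1.2  (via Selby)
Yarm: 3.8  (via Selby)
Ravel: 5.7  (via Yarm)
Kelso: 6.2  (via Yarm)
Wendle: 7.6  (via Jorvik)
Neston: 8.7  (via Kelso)
Shortest route: Selby → Yarm → Kelso → Neston = 8.7 km.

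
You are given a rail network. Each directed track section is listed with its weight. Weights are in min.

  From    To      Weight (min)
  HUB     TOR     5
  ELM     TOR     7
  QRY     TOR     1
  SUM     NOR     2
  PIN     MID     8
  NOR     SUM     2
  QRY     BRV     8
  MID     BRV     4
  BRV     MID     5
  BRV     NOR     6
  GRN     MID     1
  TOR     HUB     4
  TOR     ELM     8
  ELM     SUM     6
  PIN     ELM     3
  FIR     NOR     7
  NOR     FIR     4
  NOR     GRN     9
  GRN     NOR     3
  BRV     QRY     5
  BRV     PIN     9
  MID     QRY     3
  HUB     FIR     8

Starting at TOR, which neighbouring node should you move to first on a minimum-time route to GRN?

Enumerating some paths:
TOR–HUB–FIR–NOR–GRN: 4+8+7+9 = 28
TOR–ELM–SUM–NOR–GRN: 8+6+2+9 = 25
Cheapest is TOR–ELM–SUM–NOR–GRN at 25 min.
So from TOR the first move is to ELM.

ELM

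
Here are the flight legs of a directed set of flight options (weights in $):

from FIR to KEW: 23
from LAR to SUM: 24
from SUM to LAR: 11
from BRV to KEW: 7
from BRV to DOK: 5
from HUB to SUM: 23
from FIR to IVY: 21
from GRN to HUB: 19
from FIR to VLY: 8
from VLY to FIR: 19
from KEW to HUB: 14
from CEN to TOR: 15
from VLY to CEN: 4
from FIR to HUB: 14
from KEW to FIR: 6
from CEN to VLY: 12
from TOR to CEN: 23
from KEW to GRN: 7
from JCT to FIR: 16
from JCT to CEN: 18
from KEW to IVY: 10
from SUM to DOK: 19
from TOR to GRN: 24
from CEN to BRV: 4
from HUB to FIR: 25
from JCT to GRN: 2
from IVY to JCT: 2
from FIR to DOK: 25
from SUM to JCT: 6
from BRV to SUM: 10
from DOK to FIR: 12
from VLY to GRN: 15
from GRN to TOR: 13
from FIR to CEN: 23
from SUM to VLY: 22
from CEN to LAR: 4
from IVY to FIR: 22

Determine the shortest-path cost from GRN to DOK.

Compare a few routes:
GRN–HUB–FIR–VLY–CEN–BRV–DOK: 19+25+8+4+4+5 = 65
GRN–HUB–SUM–DOK: 19+23+19 = 61
GRN–TOR–CEN–BRV–SUM–DOK: 13+23+4+10+19 = 69
GRN–TOR–CEN–BRV–DOK: 13+23+4+5 = 45
Cheapest is GRN–TOR–CEN–BRV–DOK at $45.

$45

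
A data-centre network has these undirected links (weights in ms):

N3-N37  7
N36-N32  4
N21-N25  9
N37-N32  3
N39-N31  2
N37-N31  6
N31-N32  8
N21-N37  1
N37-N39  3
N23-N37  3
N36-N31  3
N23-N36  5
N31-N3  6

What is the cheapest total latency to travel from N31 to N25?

Compare a few routes:
N31 - N37 - N21 - N25: 6+1+9 = 16
N31 - N39 - N37 - N21 - N25: 2+3+1+9 = 15
Cheapest is N31 - N39 - N37 - N21 - N25 at 15 ms.

15 ms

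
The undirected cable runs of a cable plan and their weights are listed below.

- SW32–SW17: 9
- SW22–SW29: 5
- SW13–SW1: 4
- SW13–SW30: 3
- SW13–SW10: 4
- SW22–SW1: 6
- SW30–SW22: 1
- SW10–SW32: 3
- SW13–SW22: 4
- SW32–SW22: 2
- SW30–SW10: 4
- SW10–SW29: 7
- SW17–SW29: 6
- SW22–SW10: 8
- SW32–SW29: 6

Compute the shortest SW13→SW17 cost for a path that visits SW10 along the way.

Best SW13 to SW10: SW13 → SW10 costing 4
Shortest SW10→SW17: SW10 → SW32 → SW17 = 12
Total via SW10: 4 + 12 = 16.

16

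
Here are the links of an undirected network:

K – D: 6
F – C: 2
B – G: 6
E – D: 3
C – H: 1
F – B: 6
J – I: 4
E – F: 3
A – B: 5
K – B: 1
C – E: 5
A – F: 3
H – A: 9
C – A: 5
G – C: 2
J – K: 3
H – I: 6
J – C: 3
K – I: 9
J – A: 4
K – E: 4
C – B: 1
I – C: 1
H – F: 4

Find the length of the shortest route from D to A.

Enumerating some paths:
D - K - B - A: 6+1+5 = 12
D - E - F - A: 3+3+3 = 9
Cheapest is D - E - F - A at 9.

9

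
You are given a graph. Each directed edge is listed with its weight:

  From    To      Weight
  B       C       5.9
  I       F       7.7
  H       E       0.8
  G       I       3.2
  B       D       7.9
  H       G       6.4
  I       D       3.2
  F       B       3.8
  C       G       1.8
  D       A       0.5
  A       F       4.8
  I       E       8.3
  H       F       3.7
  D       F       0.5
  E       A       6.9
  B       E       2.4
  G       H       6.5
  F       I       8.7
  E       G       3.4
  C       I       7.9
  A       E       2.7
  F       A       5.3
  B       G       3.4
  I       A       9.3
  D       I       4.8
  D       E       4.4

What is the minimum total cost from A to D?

Settle nodes by increasing distance from A:
A: 0
E: 2.7  (via A)
F: 4.8  (via A)
G: 6.1  (via E)
B: 8.6  (via F)
I: 9.3  (via G)
D: 12.5  (via I)
Shortest route: A → E → G → I → D = 12.5.

12.5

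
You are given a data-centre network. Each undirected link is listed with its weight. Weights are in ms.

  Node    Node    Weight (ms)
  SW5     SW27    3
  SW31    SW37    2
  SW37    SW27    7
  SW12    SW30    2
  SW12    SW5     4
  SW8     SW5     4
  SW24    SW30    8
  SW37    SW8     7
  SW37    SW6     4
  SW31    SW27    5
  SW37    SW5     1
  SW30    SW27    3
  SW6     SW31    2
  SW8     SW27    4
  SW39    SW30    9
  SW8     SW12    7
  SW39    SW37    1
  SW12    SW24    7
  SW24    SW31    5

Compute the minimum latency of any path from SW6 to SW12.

9 ms

Candidate routes:
SW6 - SW31 - SW37 - SW5 - SW27 - SW30 - SW12: 2+2+1+3+3+2 = 13
SW6 - SW37 - SW5 - SW12: 4+1+4 = 9
SW6 - SW31 - SW27 - SW30 - SW12: 2+5+3+2 = 12
The minimum is 9 ms via SW6 - SW37 - SW5 - SW12.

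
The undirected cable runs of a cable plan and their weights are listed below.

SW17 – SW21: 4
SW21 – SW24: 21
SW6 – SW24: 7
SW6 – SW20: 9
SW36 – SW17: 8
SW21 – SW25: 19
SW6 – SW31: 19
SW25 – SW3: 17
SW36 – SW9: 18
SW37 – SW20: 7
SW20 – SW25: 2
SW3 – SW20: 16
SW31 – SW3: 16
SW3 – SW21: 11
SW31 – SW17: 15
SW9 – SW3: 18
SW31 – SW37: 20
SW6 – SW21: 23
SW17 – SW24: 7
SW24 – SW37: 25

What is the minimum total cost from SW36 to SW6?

22

Shortest distances from SW36:
SW36: 0
SW17: 8  (via SW36)
SW21: 12  (via SW17)
SW24: 15  (via SW17)
SW9: 18  (via SW36)
SW6: 22  (via SW24)
Shortest route: SW36 → SW17 → SW24 → SW6 = 22.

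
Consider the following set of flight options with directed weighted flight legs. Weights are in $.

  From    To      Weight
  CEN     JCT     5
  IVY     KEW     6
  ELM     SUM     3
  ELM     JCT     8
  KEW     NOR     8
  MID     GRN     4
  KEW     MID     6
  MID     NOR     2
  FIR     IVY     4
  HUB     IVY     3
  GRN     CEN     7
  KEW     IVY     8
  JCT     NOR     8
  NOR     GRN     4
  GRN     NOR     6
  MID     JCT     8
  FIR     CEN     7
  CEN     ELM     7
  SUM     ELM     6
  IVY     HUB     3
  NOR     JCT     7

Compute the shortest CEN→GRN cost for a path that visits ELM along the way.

Best CEN to ELM: CEN–ELM costing 7
Best ELM to GRN: ELM–JCT–NOR–GRN costing 20
Total via ELM: 7 + 20 = $27.

$27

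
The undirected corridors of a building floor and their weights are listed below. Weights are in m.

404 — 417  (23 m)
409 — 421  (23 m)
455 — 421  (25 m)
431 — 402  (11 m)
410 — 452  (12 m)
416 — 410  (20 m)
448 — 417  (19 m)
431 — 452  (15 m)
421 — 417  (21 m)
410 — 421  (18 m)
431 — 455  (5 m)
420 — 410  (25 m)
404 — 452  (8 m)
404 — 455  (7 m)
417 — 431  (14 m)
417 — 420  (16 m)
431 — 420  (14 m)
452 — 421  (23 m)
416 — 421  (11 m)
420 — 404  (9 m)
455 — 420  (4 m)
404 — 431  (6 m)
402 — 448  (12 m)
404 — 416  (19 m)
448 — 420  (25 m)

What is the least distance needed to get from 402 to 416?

36 m

Compare a few routes:
402 - 431 - 455 - 404 - 416: 11+5+7+19 = 42
402 - 431 - 404 - 416: 11+6+19 = 36
The minimum is 36 m via 402 - 431 - 404 - 416.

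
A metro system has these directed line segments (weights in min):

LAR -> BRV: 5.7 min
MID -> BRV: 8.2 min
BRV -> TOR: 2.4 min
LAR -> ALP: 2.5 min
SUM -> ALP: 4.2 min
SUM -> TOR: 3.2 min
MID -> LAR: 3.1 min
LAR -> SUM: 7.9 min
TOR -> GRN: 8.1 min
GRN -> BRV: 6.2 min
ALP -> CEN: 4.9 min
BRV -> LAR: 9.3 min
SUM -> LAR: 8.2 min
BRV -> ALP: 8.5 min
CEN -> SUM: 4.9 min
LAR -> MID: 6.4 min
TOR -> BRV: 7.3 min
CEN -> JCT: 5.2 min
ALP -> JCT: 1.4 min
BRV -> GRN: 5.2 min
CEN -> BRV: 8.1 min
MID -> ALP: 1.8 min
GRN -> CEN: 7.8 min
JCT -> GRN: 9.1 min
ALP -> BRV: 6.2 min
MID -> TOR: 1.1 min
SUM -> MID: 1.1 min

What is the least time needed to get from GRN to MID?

13.8 min

Running Dijkstra from GRN:
GRN: 0
BRV: 6.2  (via GRN)
CEN: 7.8  (via GRN)
TOR: 8.6  (via BRV)
SUM: 12.7  (via CEN)
JCT: 13  (via CEN)
MID: 13.8  (via SUM)
Shortest route: GRN–CEN–SUM–MID = 13.8 min.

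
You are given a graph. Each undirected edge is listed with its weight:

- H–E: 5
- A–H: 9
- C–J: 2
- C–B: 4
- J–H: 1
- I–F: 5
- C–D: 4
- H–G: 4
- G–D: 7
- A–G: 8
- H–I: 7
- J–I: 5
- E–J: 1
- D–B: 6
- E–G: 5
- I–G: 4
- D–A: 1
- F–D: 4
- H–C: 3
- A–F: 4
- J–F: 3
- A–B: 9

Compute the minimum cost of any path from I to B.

Compare a few routes:
I → J → C → B: 5+2+4 = 11
I → J → H → C → B: 5+1+3+4 = 13
I → H → C → B: 7+3+4 = 14
I → F → J → C → B: 5+3+2+4 = 14
Cheapest is I → J → C → B at 11.

11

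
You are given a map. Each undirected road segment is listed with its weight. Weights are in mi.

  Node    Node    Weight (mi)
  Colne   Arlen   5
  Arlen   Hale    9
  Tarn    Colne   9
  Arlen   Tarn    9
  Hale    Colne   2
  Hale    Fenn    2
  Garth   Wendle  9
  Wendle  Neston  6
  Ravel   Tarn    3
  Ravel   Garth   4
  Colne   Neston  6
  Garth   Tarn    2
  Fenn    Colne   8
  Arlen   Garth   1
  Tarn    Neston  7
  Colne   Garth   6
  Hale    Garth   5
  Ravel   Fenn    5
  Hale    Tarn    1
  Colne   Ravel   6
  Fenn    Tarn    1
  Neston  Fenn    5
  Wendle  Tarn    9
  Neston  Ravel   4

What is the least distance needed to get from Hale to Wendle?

10 mi

Compare a few routes:
Hale → Fenn → Tarn → Wendle: 2+1+9 = 12
Hale → Tarn → Wendle: 1+9 = 10
Hale → Tarn → Garth → Wendle: 1+2+9 = 12
Hale → Fenn → Neston → Wendle: 2+5+6 = 13
The minimum is 10 mi via Hale → Tarn → Wendle.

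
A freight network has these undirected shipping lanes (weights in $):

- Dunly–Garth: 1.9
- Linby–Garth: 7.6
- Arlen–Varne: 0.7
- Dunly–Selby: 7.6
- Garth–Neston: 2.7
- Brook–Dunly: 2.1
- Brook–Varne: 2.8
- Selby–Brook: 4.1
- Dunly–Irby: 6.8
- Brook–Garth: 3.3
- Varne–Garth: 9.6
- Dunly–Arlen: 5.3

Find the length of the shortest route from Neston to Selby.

$10.1

Shortest distances from Neston:
Neston: 0
Garth: 2.7  (via Neston)
Dunly: 4.6  (via Garth)
Brook: 6  (via Garth)
Varne: 8.8  (via Brook)
Arlen: 9.5  (via Varne)
Selby: 10.1  (via Brook)
Shortest route: Neston–Garth–Brook–Selby = $10.1.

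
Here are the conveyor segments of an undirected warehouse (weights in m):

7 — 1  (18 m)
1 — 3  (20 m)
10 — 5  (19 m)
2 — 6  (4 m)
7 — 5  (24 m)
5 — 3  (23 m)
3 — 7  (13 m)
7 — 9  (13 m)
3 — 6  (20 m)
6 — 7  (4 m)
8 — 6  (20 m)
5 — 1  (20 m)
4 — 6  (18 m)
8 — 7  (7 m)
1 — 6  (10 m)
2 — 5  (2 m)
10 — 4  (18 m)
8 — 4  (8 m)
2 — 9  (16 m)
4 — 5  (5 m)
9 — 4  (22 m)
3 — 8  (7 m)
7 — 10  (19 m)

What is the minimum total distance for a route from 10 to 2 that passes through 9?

48 m

Best 10 to 9: 10–7–9 costing 32
Best 9 to 2: 9–2 costing 16
Total via 9: 32 + 16 = 48 m.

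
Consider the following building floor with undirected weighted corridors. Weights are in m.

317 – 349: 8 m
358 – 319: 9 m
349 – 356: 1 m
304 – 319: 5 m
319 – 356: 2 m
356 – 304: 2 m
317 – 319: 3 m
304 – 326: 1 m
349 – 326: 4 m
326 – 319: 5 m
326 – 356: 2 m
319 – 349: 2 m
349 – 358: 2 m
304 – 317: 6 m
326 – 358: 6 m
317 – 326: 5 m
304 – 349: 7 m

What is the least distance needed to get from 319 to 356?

Shortest distances from 319:
319: 0
356: 2  (via 319)
Shortest route: 319–356 = 2 m.

2 m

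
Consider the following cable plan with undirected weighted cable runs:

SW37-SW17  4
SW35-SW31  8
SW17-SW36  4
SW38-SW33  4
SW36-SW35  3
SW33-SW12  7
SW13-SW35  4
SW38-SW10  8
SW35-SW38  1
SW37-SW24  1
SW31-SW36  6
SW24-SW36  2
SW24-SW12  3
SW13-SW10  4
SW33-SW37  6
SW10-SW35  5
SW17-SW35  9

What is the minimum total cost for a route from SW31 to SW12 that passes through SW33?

Shortest SW31→SW33: SW31–SW35–SW38–SW33 = 13
Shortest SW33→SW12: SW33–SW12 = 7
Total via SW33: 13 + 7 = 20.

20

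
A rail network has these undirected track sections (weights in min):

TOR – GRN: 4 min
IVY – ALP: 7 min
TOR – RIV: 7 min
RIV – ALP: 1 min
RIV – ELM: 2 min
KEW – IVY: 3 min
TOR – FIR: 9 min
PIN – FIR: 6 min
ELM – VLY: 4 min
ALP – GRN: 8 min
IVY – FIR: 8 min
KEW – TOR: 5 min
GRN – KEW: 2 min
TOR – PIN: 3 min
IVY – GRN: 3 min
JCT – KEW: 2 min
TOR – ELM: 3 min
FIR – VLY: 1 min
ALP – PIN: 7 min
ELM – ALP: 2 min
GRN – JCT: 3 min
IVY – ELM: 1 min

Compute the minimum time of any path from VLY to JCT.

Enumerating some paths:
VLY - ELM - IVY - GRN - JCT: 4+1+3+3 = 11
VLY - ELM - IVY - KEW - JCT: 4+1+3+2 = 10
The minimum is 10 min via VLY - ELM - IVY - KEW - JCT.

10 min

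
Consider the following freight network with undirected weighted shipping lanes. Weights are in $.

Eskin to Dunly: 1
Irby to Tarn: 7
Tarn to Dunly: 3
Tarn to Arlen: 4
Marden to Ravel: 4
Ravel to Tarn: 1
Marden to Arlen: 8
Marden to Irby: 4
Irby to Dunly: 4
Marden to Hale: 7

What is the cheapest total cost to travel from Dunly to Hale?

$15

Candidate routes:
Dunly–Tarn–Arlen–Marden–Hale: 3+4+8+7 = 22
Dunly–Tarn–Irby–Marden–Hale: 3+7+4+7 = 21
Dunly–Irby–Marden–Hale: 4+4+7 = 15
The minimum is $15 via Dunly–Irby–Marden–Hale.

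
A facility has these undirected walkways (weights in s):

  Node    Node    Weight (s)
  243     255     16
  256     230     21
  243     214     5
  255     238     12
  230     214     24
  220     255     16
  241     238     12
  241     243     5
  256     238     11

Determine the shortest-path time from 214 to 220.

37 s

Settle nodes by increasing distance from 214:
214: 0
243: 5  (via 214)
241: 10  (via 243)
255: 21  (via 243)
238: 22  (via 241)
230: 24  (via 214)
256: 33  (via 238)
220: 37  (via 255)
Shortest route: 214 → 243 → 255 → 220 = 37 s.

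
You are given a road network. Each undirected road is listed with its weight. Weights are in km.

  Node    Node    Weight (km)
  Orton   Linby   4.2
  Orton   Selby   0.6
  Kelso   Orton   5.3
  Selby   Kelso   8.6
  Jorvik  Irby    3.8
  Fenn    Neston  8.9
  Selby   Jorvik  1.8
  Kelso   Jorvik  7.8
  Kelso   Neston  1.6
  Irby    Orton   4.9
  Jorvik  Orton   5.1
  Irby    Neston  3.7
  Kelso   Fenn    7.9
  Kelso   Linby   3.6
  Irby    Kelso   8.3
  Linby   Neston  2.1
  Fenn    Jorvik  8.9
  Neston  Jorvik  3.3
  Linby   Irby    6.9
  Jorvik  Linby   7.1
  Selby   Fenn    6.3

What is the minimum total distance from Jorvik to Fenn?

8.1 km

Compare a few routes:
Jorvik → Fenn: 8.9 = 8.9
Jorvik → Neston → Fenn: 3.3+8.9 = 12.2
Jorvik → Selby → Fenn: 1.8+6.3 = 8.1
Jorvik → Orton → Selby → Fenn: 5.1+0.6+6.3 = 12
The minimum is 8.1 km via Jorvik → Selby → Fenn.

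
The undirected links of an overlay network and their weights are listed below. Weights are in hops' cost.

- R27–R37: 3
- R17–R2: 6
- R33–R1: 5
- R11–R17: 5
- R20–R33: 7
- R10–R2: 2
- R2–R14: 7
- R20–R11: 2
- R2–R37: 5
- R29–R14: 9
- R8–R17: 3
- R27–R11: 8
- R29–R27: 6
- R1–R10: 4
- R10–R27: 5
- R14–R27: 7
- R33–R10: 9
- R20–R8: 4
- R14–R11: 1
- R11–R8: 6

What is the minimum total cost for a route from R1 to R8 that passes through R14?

20 hops' cost

Shortest R1→R14: R1 → R10 → R2 → R14 = 13
Best R14 to R8: R14 → R11 → R8 costing 7
Total via R14: 13 + 7 = 20 hops' cost.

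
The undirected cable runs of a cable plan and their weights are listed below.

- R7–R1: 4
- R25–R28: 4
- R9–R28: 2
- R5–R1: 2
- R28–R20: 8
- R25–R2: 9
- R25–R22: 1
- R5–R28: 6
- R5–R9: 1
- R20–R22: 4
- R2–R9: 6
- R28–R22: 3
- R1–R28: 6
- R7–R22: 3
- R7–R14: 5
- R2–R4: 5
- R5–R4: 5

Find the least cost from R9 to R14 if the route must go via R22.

13

Best R9 to R22: R9 → R28 → R22 costing 5
Shortest R22→R14: R22 → R7 → R14 = 8
Total via R22: 5 + 8 = 13.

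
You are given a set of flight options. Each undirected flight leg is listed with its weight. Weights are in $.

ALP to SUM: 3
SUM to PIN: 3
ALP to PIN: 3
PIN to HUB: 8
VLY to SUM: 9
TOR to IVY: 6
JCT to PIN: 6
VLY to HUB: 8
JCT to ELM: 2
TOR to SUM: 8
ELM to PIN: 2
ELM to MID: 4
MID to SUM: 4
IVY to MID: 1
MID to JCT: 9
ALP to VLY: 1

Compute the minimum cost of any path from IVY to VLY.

Settle nodes by increasing distance from IVY:
IVY: 0
MID: 1  (via IVY)
SUM: 5  (via MID)
ELM: 5  (via MID)
TOR: 6  (via IVY)
PIN: 7  (via ELM)
JCT: 7  (via ELM)
ALP: 8  (via SUM)
VLY: 9  (via ALP)
Shortest route: IVY → MID → SUM → ALP → VLY = $9.

$9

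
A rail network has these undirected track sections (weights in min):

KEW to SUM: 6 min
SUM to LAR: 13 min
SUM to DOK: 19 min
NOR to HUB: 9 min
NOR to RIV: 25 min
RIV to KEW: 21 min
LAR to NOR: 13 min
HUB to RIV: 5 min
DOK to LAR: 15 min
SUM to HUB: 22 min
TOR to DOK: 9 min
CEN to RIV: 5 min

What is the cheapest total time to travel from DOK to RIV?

Settle nodes by increasing distance from DOK:
DOK: 0
TOR: 9  (via DOK)
LAR: 15  (via DOK)
SUM: 19  (via DOK)
KEW: 25  (via SUM)
NOR: 28  (via LAR)
HUB: 37  (via NOR)
RIV: 42  (via HUB)
Shortest route: DOK → LAR → NOR → HUB → RIV = 42 min.

42 min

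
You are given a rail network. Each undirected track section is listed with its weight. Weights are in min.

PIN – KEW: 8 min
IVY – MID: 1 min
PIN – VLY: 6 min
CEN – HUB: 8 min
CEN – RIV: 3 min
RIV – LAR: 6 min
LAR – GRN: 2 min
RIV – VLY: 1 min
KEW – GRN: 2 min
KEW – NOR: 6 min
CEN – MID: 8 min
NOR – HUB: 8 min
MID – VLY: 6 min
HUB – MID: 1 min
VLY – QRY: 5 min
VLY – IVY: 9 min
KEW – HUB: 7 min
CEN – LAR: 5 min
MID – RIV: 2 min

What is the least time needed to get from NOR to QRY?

Shortest distances from NOR:
NOR: 0
KEW: 6  (via NOR)
HUB: 8  (via NOR)
GRN: 8  (via KEW)
MID: 9  (via HUB)
IVY: 10  (via MID)
LAR: 10  (via GRN)
RIV: 11  (via MID)
VLY: 12  (via RIV)
PIN: 14  (via KEW)
CEN: 14  (via RIV)
QRY: 17  (via VLY)
Shortest route: NOR → HUB → MID → RIV → VLY → QRY = 17 min.

17 min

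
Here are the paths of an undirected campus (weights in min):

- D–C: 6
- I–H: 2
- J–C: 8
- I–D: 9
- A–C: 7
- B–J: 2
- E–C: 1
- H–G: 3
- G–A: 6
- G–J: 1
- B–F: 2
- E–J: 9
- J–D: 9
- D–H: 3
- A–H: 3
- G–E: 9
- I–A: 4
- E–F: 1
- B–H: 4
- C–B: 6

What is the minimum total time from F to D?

Enumerating some paths:
F–B–H–D: 2+4+3 = 9
F–E–C–D: 1+1+6 = 8
The minimum is 8 min via F–E–C–D.

8 min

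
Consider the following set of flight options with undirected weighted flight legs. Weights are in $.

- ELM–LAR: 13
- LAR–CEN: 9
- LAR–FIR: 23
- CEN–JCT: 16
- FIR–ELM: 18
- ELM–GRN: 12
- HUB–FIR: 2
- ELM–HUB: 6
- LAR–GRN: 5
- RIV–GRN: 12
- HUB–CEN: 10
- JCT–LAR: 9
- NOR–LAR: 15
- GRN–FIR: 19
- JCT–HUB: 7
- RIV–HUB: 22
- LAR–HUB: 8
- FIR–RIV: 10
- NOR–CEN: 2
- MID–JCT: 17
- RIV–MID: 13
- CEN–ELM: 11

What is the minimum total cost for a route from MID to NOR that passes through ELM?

$43

Best MID to ELM: MID–JCT–HUB–ELM costing 30
Shortest ELM→NOR: ELM–CEN–NOR = 13
Total via ELM: 30 + 13 = $43.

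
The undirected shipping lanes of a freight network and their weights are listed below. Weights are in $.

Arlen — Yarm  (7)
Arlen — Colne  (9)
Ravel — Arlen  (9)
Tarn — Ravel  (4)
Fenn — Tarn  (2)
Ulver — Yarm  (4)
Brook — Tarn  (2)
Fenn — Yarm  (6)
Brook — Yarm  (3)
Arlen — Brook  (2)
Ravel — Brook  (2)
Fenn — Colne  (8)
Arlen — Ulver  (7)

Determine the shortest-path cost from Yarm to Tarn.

$5

Candidate routes:
Yarm–Brook–Ravel–Tarn: 3+2+4 = 9
Yarm–Brook–Tarn: 3+2 = 5
Yarm–Fenn–Tarn: 6+2 = 8
Yarm–Arlen–Brook–Tarn: 7+2+2 = 11
Cheapest is Yarm–Brook–Tarn at $5.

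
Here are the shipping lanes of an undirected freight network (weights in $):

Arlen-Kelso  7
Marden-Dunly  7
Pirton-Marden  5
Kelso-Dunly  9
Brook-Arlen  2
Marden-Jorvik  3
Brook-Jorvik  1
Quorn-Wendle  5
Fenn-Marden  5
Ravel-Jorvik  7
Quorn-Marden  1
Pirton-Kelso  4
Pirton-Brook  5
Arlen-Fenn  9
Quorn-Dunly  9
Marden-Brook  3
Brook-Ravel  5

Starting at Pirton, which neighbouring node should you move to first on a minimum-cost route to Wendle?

Marden

Enumerating some paths:
Pirton–Marden–Quorn–Wendle: 5+1+5 = 11
Pirton–Brook–Marden–Quorn–Wendle: 5+3+1+5 = 14
Pirton–Brook–Jorvik–Marden–Quorn–Wendle: 5+1+3+1+5 = 15
Cheapest is Pirton–Marden–Quorn–Wendle at $11.
So from Pirton the first move is to Marden.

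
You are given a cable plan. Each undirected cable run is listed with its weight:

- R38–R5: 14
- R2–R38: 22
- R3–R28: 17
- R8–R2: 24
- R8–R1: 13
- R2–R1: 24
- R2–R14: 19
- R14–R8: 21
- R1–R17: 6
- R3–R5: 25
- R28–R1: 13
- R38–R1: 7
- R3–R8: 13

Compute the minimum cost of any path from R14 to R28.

47

Settle nodes by increasing distance from R14:
R14: 0
R2: 19  (via R14)
R8: 21  (via R14)
R1: 34  (via R8)
R3: 34  (via R8)
R17: 40  (via R1)
R38: 41  (via R2)
R28: 47  (via R1)
Shortest route: R14 → R8 → R1 → R28 = 47.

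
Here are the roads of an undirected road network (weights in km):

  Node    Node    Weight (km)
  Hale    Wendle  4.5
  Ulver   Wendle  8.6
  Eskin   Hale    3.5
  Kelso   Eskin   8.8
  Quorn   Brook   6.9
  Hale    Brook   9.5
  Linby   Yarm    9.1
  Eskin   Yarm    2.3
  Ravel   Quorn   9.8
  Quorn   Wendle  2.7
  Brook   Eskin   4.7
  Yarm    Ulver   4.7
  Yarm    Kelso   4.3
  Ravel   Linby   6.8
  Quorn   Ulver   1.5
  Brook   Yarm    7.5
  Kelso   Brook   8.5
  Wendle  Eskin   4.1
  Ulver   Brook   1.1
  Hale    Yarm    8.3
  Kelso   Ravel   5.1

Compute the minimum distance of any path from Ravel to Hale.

15.2 km

Settle nodes by increasing distance from Ravel:
Ravel: 0
Kelso: 5.1  (via Ravel)
Linby: 6.8  (via Ravel)
Yarm: 9.4  (via Kelso)
Quorn: 9.8  (via Ravel)
Ulver: 11.3  (via Quorn)
Eskin: 11.7  (via Yarm)
Brook: 12.4  (via Ulver)
Wendle: 12.5  (via Quorn)
Hale: 15.2  (via Eskin)
Shortest route: Ravel–Kelso–Yarm–Eskin–Hale = 15.2 km.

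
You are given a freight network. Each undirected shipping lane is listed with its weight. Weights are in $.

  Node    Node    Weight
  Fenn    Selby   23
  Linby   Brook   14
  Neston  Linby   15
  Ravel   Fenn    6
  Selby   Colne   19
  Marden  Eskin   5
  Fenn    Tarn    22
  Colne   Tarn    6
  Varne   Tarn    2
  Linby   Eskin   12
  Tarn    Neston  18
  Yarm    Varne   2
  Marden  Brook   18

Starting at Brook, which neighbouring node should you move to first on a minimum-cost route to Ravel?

Enumerating some paths:
Brook - Marden - Eskin - Linby - Neston - Tarn - Colne - Selby - Fenn - Ravel: 18+5+12+15+18+6+19+23+6 = 122
Brook - Marden - Eskin - Linby - Neston - Tarn - Fenn - Ravel: 18+5+12+15+18+22+6 = 96
Brook - Linby - Neston - Tarn - Colne - Selby - Fenn - Ravel: 14+15+18+6+19+23+6 = 101
Brook - Linby - Neston - Tarn - Fenn - Ravel: 14+15+18+22+6 = 75
Cheapest is Brook - Linby - Neston - Tarn - Fenn - Ravel at $75.
So from Brook the first move is to Linby.

Linby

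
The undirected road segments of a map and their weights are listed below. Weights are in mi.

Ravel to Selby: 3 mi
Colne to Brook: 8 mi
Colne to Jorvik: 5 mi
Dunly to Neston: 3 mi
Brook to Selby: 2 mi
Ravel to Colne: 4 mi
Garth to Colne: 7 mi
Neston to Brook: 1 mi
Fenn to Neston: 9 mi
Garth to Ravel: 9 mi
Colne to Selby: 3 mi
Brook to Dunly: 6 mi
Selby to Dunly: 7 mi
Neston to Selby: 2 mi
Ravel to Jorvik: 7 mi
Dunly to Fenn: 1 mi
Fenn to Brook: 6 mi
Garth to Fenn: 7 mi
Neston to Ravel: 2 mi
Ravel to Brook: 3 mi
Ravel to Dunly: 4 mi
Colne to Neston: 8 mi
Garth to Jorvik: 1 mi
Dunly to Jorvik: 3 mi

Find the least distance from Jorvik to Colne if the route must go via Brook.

12 mi

Best Jorvik to Brook: Jorvik → Dunly → Neston → Brook costing 7
Best Brook to Colne: Brook → Selby → Colne costing 5
Total via Brook: 7 + 5 = 12 mi.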